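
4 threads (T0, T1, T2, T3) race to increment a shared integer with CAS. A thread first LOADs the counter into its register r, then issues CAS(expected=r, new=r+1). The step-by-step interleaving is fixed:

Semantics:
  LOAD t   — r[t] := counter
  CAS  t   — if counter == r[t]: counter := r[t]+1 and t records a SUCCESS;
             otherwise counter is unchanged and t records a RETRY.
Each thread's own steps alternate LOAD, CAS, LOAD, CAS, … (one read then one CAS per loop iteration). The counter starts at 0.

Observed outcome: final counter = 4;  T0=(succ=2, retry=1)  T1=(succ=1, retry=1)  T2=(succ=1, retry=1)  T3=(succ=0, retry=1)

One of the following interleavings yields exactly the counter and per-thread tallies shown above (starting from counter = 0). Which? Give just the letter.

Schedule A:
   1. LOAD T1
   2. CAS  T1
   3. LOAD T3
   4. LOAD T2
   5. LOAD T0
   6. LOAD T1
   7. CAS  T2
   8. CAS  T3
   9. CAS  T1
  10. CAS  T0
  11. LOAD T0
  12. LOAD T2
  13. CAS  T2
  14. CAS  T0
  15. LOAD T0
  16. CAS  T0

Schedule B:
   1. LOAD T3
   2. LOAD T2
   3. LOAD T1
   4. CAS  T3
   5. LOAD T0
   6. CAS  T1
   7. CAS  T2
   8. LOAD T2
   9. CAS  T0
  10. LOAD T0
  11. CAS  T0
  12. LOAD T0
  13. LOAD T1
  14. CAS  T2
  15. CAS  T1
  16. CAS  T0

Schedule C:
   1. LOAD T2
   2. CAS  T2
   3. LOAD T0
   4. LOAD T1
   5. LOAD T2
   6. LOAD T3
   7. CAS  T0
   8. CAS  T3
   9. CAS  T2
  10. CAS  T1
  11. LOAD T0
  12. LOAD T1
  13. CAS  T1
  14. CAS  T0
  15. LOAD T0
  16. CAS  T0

Tracing schedule C:
step 1: T2 LOAD ⇒ load; ctr=0 reg=0
step 2: T2 CAS ⇒ ok; ctr=1 reg=0
step 3: T0 LOAD ⇒ load; ctr=1 reg=1
step 4: T1 LOAD ⇒ load; ctr=1 reg=1
step 5: T2 LOAD ⇒ load; ctr=1 reg=1
step 6: T3 LOAD ⇒ load; ctr=1 reg=1
step 7: T0 CAS ⇒ ok; ctr=2 reg=1
step 8: T3 CAS ⇒ retry; ctr=2 reg=1
step 9: T2 CAS ⇒ retry; ctr=2 reg=1
step 10: T1 CAS ⇒ retry; ctr=2 reg=1
step 11: T0 LOAD ⇒ load; ctr=2 reg=2
step 12: T1 LOAD ⇒ load; ctr=2 reg=2
step 13: T1 CAS ⇒ ok; ctr=3 reg=2
step 14: T0 CAS ⇒ retry; ctr=3 reg=2
step 15: T0 LOAD ⇒ load; ctr=3 reg=3
step 16: T0 CAS ⇒ ok; ctr=4 reg=3

C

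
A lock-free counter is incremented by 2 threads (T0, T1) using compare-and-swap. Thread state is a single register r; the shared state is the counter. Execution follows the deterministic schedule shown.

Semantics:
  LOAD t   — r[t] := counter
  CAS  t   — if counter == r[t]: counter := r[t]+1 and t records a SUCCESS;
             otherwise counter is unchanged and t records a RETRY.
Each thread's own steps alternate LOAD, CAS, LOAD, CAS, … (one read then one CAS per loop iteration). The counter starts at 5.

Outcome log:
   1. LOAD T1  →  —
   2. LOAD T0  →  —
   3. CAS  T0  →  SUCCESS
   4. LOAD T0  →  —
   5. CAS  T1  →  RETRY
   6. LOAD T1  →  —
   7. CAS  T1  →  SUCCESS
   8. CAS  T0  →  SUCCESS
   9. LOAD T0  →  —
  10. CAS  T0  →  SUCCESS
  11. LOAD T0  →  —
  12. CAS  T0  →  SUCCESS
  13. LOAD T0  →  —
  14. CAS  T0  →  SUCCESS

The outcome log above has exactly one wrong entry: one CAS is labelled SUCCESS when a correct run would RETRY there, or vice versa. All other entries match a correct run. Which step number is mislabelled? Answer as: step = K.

Correct run:
T1 LOAD — after: cnt=5, r=5 — load
T0 LOAD — after: cnt=5, r=5 — load
T0 CAS — after: cnt=6, r=5 — ok
T0 LOAD — after: cnt=6, r=6 — load
T1 CAS — after: cnt=6, r=5 — retry
T1 LOAD — after: cnt=6, r=6 — load
T1 CAS — after: cnt=7, r=6 — ok
T0 CAS — after: cnt=7, r=6 — retry
T0 LOAD — after: cnt=7, r=7 — load
T0 CAS — after: cnt=8, r=7 — ok
T0 LOAD — after: cnt=8, r=8 — load
T0 CAS — after: cnt=9, r=8 — ok
T0 LOAD — after: cnt=9, r=9 — load
T0 CAS — after: cnt=10, r=9 — ok
Flip is step 8.

step = 8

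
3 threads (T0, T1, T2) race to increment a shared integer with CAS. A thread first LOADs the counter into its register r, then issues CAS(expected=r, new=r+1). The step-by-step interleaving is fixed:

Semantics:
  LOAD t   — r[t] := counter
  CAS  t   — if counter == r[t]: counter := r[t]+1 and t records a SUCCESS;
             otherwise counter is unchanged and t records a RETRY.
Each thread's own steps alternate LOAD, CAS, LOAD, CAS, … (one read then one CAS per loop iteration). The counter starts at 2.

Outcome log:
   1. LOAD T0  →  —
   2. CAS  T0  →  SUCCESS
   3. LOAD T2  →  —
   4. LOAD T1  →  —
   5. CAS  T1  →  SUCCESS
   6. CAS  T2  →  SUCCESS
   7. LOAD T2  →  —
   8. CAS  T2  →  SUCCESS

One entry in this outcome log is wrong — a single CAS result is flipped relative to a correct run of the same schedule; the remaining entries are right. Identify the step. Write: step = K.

step = 6

Correct run:
step 1: T0 LOAD ⇒ load; ctr=2 reg=2
step 2: T0 CAS ⇒ ok; ctr=3 reg=2
step 3: T2 LOAD ⇒ load; ctr=3 reg=3
step 4: T1 LOAD ⇒ load; ctr=3 reg=3
step 5: T1 CAS ⇒ ok; ctr=4 reg=3
step 6: T2 CAS ⇒ retry; ctr=4 reg=3
step 7: T2 LOAD ⇒ load; ctr=4 reg=4
step 8: T2 CAS ⇒ ok; ctr=5 reg=4
Mismatch at 6.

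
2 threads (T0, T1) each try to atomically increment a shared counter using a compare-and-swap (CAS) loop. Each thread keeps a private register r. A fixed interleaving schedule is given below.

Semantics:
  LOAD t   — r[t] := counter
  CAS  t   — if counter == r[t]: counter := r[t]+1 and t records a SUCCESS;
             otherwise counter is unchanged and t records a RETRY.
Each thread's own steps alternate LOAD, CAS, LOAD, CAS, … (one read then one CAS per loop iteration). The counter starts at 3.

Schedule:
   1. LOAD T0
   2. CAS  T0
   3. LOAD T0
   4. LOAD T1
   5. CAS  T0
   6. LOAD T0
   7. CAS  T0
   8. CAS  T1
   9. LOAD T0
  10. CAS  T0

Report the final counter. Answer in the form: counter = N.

counter = 7

step 1: T0 LOAD ⇒ load; ctr=3 reg=3
step 2: T0 CAS ⇒ ok; ctr=4 reg=3
step 3: T0 LOAD ⇒ load; ctr=4 reg=4
step 4: T1 LOAD ⇒ load; ctr=4 reg=4
step 5: T0 CAS ⇒ ok; ctr=5 reg=4
step 6: T0 LOAD ⇒ load; ctr=5 reg=5
step 7: T0 CAS ⇒ ok; ctr=6 reg=5
step 8: T1 CAS ⇒ retry; ctr=6 reg=4
step 9: T0 LOAD ⇒ load; ctr=6 reg=6
step 10: T0 CAS ⇒ ok; ctr=7 reg=6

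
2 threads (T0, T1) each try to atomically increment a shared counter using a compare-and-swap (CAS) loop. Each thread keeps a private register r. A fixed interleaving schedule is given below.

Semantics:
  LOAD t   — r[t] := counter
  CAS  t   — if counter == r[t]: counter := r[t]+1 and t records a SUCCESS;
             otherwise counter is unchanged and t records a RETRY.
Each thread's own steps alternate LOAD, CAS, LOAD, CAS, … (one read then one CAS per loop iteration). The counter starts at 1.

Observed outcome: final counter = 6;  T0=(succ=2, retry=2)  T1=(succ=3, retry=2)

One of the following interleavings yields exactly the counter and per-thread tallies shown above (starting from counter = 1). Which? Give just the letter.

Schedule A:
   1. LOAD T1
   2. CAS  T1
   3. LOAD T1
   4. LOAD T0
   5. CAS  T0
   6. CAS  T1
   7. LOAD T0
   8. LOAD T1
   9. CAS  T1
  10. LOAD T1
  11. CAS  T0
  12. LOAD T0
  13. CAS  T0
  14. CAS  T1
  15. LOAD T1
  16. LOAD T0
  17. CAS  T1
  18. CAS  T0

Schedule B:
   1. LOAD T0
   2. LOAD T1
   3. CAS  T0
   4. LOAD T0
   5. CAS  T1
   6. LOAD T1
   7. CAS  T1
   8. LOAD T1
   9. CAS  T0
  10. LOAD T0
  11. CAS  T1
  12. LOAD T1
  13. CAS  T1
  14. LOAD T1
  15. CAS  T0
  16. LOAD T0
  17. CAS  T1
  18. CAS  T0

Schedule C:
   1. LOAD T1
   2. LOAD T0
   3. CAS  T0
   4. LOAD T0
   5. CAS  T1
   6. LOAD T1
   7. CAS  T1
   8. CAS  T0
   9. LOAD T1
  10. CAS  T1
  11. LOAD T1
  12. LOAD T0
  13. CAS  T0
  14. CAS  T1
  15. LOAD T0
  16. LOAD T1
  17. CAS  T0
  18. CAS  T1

Simulating candidate A:
1. LOAD T1 → mem=1 r[T1]=1 [LOAD]
2. CAS T1 → mem=2 r[T1]=1 [OK]
3. LOAD T1 → mem=2 r[T1]=2 [LOAD]
4. LOAD T0 → mem=2 r[T0]=2 [LOAD]
5. CAS T0 → mem=3 r[T0]=2 [OK]
6. CAS T1 → mem=3 r[T1]=2 [RETRY]
7. LOAD T0 → mem=3 r[T0]=3 [LOAD]
8. LOAD T1 → mem=3 r[T1]=3 [LOAD]
9. CAS T1 → mem=4 r[T1]=3 [OK]
10. LOAD T1 → mem=4 r[T1]=4 [LOAD]
11. CAS T0 → mem=4 r[T0]=3 [RETRY]
12. LOAD T0 → mem=4 r[T0]=4 [LOAD]
13. CAS T0 → mem=5 r[T0]=4 [OK]
14. CAS T1 → mem=5 r[T1]=4 [RETRY]
15. LOAD T1 → mem=5 r[T1]=5 [LOAD]
16. LOAD T0 → mem=5 r[T0]=5 [LOAD]
17. CAS T1 → mem=6 r[T1]=5 [OK]
18. CAS T0 → mem=6 r[T0]=5 [RETRY]

A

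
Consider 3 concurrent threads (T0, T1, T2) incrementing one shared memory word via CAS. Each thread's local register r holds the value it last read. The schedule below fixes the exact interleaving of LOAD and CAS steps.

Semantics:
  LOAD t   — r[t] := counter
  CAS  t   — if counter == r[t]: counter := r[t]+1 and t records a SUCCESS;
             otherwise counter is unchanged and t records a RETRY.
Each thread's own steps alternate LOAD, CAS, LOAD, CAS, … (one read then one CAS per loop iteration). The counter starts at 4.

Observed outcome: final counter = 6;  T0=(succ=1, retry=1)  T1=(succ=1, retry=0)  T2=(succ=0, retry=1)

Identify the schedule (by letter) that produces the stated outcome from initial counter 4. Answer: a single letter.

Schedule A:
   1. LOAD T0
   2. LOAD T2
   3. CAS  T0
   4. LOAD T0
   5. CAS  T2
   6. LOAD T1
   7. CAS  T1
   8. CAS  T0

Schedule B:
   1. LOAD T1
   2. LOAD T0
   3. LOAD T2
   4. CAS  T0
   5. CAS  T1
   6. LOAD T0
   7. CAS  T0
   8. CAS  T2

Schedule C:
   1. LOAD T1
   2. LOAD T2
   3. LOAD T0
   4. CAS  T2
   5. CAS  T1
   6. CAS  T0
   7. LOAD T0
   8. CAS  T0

A

Run A:
   1) LOAD T0:  M=4  r_T0=4
   2) LOAD T2:  M=4  r_T2=4
   3) CAS  T0:  M=5  r_T0=4 ✓
   4) LOAD T0:  M=5  r_T0=5
   5) CAS  T2:  M=5  r_T2=4 ✗
   6) LOAD T1:  M=5  r_T1=5
   7) CAS  T1:  M=6  r_T1=5 ✓
   8) CAS  T0:  M=6  r_T0=5 ✗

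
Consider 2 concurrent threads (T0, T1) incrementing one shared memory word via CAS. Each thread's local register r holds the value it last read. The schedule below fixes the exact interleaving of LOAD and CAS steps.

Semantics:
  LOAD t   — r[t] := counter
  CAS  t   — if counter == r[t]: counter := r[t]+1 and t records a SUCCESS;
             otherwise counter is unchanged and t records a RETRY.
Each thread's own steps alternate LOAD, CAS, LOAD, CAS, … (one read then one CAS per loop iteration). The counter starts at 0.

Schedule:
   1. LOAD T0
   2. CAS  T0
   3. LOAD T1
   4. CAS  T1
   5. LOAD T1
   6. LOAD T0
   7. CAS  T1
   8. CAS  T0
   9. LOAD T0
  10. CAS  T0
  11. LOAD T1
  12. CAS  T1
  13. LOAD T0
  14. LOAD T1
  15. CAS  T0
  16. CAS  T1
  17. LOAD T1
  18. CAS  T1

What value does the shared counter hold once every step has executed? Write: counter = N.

[1] T0.load  rd  (counter 0, T0.r 0)
[2] T0.cas  hit  (counter 1, T0.r 0)
[3] T1.load  rd  (counter 1, T1.r 1)
[4] T1.cas  hit  (counter 2, T1.r 1)
[5] T1.load  rd  (counter 2, T1.r 2)
[6] T0.load  rd  (counter 2, T0.r 2)
[7] T1.cas  hit  (counter 3, T1.r 2)
[8] T0.cas  miss  (counter 3, T0.r 2)
[9] T0.load  rd  (counter 3, T0.r 3)
[10] T0.cas  hit  (counter 4, T0.r 3)
[11] T1.load  rd  (counter 4, T1.r 4)
[12] T1.cas  hit  (counter 5, T1.r 4)
[13] T0.load  rd  (counter 5, T0.r 5)
[14] T1.load  rd  (counter 5, T1.r 5)
[15] T0.cas  hit  (counter 6, T0.r 5)
[16] T1.cas  miss  (counter 6, T1.r 5)
[17] T1.load  rd  (counter 6, T1.r 6)
[18] T1.cas  hit  (counter 7, T1.r 6)

counter = 7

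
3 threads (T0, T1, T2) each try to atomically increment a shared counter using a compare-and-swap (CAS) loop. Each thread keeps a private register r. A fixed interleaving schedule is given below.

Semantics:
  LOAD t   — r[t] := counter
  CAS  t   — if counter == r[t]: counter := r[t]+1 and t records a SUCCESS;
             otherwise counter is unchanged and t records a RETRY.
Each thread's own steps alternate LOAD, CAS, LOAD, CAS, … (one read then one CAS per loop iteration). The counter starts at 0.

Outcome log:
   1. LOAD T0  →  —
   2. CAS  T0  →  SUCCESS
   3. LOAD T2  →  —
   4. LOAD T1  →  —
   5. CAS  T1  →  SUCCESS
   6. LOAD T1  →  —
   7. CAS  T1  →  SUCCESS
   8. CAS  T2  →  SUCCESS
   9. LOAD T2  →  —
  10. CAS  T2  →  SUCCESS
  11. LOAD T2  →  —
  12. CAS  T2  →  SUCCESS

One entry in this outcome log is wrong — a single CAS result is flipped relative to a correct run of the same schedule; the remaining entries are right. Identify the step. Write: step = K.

Reference trace:
#1 T0 reads 0
#2 T0 CAS(0→1) writes; counter now 1
#3 T2 reads 1
#4 T1 reads 1
#5 T1 CAS(1→2) writes; counter now 2
#6 T1 reads 2
#7 T1 CAS(2→3) writes; counter now 3
#8 T2 CAS(1→2) fails; counter now 3
#9 T2 reads 3
#10 T2 CAS(3→4) writes; counter now 4
#11 T2 reads 4
#12 T2 CAS(4→5) writes; counter now 5
Flip is step 8.

step = 8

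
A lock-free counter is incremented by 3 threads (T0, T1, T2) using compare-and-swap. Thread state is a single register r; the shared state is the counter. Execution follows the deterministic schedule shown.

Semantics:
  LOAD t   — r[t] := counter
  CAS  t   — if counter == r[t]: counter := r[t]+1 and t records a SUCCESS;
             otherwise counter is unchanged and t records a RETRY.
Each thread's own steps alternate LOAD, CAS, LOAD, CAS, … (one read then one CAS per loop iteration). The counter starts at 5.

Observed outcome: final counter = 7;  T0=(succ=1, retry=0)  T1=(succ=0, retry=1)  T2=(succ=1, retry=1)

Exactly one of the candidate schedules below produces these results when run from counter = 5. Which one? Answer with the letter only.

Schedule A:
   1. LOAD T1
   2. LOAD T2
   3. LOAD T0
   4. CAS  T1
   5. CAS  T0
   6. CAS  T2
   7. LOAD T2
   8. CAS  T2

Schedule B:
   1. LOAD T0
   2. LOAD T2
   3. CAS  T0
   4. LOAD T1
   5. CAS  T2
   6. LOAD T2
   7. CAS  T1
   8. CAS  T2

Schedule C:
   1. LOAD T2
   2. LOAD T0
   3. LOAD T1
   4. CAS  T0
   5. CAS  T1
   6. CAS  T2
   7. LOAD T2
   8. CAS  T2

C

Tracing schedule C:
#1 T2 reads 5
#2 T0 reads 5
#3 T1 reads 5
#4 T0 CAS(5→6) writes; counter now 6
#5 T1 CAS(5→6) fails; counter now 6
#6 T2 CAS(5→6) fails; counter now 6
#7 T2 reads 6
#8 T2 CAS(6→7) writes; counter now 7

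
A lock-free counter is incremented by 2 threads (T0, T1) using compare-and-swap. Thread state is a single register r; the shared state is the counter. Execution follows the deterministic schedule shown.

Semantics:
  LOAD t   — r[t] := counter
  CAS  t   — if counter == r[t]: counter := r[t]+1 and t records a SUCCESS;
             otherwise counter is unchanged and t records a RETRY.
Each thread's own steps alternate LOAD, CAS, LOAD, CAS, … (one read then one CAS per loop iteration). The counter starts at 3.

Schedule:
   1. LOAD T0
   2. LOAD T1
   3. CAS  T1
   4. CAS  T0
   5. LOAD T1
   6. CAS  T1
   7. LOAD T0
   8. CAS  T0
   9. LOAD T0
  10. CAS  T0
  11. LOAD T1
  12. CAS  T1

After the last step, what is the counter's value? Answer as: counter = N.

counter = 8

1. LOAD T0 → mem=3 r[T0]=3 [LOAD]
2. LOAD T1 → mem=3 r[T1]=3 [LOAD]
3. CAS T1 → mem=4 r[T1]=3 [OK]
4. CAS T0 → mem=4 r[T0]=3 [RETRY]
5. LOAD T1 → mem=4 r[T1]=4 [LOAD]
6. CAS T1 → mem=5 r[T1]=4 [OK]
7. LOAD T0 → mem=5 r[T0]=5 [LOAD]
8. CAS T0 → mem=6 r[T0]=5 [OK]
9. LOAD T0 → mem=6 r[T0]=6 [LOAD]
10. CAS T0 → mem=7 r[T0]=6 [OK]
11. LOAD T1 → mem=7 r[T1]=7 [LOAD]
12. CAS T1 → mem=8 r[T1]=7 [OK]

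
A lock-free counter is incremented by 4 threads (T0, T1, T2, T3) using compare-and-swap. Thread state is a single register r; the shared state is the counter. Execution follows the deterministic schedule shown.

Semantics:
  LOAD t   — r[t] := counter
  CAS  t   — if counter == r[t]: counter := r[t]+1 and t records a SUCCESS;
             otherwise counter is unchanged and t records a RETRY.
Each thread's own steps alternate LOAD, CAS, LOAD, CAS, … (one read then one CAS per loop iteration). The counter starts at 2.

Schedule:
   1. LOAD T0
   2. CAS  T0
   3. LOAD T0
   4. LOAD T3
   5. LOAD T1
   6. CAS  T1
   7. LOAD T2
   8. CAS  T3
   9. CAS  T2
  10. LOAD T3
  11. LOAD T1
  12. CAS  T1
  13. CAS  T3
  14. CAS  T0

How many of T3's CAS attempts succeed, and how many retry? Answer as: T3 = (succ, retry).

T3 = (0, 2)

step 1: T0 LOAD ⇒ load; ctr=2 reg=2
step 2: T0 CAS ⇒ ok; ctr=3 reg=2
step 3: T0 LOAD ⇒ load; ctr=3 reg=3
step 4: T3 LOAD ⇒ load; ctr=3 reg=3
step 5: T1 LOAD ⇒ load; ctr=3 reg=3
step 6: T1 CAS ⇒ ok; ctr=4 reg=3
step 7: T2 LOAD ⇒ load; ctr=4 reg=4
step 8: T3 CAS ⇒ retry; ctr=4 reg=3
step 9: T2 CAS ⇒ ok; ctr=5 reg=4
step 10: T3 LOAD ⇒ load; ctr=5 reg=5
step 11: T1 LOAD ⇒ load; ctr=5 reg=5
step 12: T1 CAS ⇒ ok; ctr=6 reg=5
step 13: T3 CAS ⇒ retry; ctr=6 reg=5
step 14: T0 CAS ⇒ retry; ctr=6 reg=3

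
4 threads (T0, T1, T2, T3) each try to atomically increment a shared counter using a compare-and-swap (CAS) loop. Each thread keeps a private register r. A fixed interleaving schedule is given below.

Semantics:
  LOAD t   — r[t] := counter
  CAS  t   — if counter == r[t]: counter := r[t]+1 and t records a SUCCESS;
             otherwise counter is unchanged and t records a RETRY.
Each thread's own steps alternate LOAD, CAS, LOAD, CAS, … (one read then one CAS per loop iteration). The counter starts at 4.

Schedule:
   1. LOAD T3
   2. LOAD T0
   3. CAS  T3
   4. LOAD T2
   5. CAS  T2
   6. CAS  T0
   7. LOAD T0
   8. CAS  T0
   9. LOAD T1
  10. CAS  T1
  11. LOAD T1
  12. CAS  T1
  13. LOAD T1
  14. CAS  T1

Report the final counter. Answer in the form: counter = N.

[1] T3.load  rd  (counter 4, T3.r 4)
[2] T0.load  rd  (counter 4, T0.r 4)
[3] T3.cas  hit  (counter 5, T3.r 4)
[4] T2.load  rd  (counter 5, T2.r 5)
[5] T2.cas  hit  (counter 6, T2.r 5)
[6] T0.cas  miss  (counter 6, T0.r 4)
[7] T0.load  rd  (counter 6, T0.r 6)
[8] T0.cas  hit  (counter 7, T0.r 6)
[9] T1.load  rd  (counter 7, T1.r 7)
[10] T1.cas  hit  (counter 8, T1.r 7)
[11] T1.load  rd  (counter 8, T1.r 8)
[12] T1.cas  hit  (counter 9, T1.r 8)
[13] T1.load  rd  (counter 9, T1.r 9)
[14] T1.cas  hit  (counter 10, T1.r 9)

counter = 10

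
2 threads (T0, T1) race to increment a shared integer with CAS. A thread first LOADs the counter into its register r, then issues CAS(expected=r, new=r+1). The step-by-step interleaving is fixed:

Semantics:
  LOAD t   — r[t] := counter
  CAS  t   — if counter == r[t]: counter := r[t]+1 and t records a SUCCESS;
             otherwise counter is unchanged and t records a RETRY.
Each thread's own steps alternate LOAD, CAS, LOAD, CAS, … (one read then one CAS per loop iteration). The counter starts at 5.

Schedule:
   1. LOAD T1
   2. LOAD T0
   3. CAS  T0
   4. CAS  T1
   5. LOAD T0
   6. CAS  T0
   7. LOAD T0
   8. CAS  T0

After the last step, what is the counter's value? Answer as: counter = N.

[1] T1.load  rd  (counter 5, T1.r 5)
[2] T0.load  rd  (counter 5, T0.r 5)
[3] T0.cas  hit  (counter 6, T0.r 5)
[4] T1.cas  miss  (counter 6, T1.r 5)
[5] T0.load  rd  (counter 6, T0.r 6)
[6] T0.cas  hit  (counter 7, T0.r 6)
[7] T0.load  rd  (counter 7, T0.r 7)
[8] T0.cas  hit  (counter 8, T0.r 7)

counter = 8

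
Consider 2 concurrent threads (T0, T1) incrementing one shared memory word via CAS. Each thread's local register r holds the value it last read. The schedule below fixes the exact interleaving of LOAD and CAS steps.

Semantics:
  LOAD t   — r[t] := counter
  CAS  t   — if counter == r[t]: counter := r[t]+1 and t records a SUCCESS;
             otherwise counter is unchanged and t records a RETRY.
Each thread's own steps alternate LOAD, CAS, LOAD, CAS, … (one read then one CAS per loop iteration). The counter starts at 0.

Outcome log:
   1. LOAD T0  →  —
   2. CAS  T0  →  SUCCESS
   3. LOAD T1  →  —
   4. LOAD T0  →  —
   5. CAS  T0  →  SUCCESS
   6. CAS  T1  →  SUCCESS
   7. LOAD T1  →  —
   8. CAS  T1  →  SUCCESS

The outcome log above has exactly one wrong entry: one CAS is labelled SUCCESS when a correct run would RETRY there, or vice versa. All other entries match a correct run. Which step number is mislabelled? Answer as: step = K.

Re-executing:
T0 LOAD — after: cnt=0, r=0 — load
T0 CAS — after: cnt=1, r=0 — ok
T1 LOAD — after: cnt=1, r=1 — load
T0 LOAD — after: cnt=1, r=1 — load
T0 CAS — after: cnt=2, r=1 — ok
T1 CAS — after: cnt=2, r=1 — retry
T1 LOAD — after: cnt=2, r=2 — load
T1 CAS — after: cnt=3, r=2 — ok
Log disagrees first at step 6.

step = 6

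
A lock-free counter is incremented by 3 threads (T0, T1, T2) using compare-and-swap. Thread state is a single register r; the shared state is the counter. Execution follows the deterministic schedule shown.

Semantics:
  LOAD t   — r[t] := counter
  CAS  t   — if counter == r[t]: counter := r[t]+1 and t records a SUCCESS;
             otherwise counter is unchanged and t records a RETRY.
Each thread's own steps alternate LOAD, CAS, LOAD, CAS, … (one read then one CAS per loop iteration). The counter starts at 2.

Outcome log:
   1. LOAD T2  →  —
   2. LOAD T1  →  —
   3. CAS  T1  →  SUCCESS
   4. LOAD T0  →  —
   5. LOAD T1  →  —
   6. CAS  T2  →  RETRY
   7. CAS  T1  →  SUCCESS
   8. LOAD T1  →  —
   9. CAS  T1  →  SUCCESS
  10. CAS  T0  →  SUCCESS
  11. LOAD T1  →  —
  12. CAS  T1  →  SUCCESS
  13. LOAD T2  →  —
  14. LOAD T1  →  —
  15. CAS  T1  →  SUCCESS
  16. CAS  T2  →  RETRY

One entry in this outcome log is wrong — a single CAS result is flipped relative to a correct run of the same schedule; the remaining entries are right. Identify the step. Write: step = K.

Re-executing:
T2 LOAD — after: cnt=2, r=2 — load
T1 LOAD — after: cnt=2, r=2 — load
T1 CAS — after: cnt=3, r=2 — ok
T0 LOAD — after: cnt=3, r=3 — load
T1 LOAD — after: cnt=3, r=3 — load
T2 CAS — after: cnt=3, r=2 — retry
T1 CAS — after: cnt=4, r=3 — ok
T1 LOAD — after: cnt=4, r=4 — load
T1 CAS — after: cnt=5, r=4 — ok
T0 CAS — after: cnt=5, r=3 — retry
T1 LOAD — after: cnt=5, r=5 — load
T1 CAS — after: cnt=6, r=5 — ok
T2 LOAD — after: cnt=6, r=6 — load
T1 LOAD — after: cnt=6, r=6 — load
T1 CAS — after: cnt=7, r=6 — ok
T2 CAS — after: cnt=7, r=6 — retry
Mismatch at 10.

step = 10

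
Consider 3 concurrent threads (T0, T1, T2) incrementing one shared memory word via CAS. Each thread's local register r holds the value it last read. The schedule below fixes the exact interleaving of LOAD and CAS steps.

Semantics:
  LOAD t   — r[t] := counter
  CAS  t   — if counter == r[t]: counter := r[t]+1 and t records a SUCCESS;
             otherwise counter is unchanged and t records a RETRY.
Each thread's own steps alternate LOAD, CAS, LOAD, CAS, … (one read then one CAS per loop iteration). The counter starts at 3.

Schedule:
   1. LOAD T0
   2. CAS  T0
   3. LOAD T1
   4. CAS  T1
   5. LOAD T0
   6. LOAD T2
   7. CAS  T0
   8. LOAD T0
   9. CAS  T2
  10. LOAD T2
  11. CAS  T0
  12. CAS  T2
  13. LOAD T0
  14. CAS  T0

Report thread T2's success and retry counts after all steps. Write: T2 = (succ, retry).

T2 = (0, 2)

1. LOAD T0 → mem=3 r[T0]=3 [LOAD]
2. CAS T0 → mem=4 r[T0]=3 [OK]
3. LOAD T1 → mem=4 r[T1]=4 [LOAD]
4. CAS T1 → mem=5 r[T1]=4 [OK]
5. LOAD T0 → mem=5 r[T0]=5 [LOAD]
6. LOAD T2 → mem=5 r[T2]=5 [LOAD]
7. CAS T0 → mem=6 r[T0]=5 [OK]
8. LOAD T0 → mem=6 r[T0]=6 [LOAD]
9. CAS T2 → mem=6 r[T2]=5 [RETRY]
10. LOAD T2 → mem=6 r[T2]=6 [LOAD]
11. CAS T0 → mem=7 r[T0]=6 [OK]
12. CAS T2 → mem=7 r[T2]=6 [RETRY]
13. LOAD T0 → mem=7 r[T0]=7 [LOAD]
14. CAS T0 → mem=8 r[T0]=7 [OK]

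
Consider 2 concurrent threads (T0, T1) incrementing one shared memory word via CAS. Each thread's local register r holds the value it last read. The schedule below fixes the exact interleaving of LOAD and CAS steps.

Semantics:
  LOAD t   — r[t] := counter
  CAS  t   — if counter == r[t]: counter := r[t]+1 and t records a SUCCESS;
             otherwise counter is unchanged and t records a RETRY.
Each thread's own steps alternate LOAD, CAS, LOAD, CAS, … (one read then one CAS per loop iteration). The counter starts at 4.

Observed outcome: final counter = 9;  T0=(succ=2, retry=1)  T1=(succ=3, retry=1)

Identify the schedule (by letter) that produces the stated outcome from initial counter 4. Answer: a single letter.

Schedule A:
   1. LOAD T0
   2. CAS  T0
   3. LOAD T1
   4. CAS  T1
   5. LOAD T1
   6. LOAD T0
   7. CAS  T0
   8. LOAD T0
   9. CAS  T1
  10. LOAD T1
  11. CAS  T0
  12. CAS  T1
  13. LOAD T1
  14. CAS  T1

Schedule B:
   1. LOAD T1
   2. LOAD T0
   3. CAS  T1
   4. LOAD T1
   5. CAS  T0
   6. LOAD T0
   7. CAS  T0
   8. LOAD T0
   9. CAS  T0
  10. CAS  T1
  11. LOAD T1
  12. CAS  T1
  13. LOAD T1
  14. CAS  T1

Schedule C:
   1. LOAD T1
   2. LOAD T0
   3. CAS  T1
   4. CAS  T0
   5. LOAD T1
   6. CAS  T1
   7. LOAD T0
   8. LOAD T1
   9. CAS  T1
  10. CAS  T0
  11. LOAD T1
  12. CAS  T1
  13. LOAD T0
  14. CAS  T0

Simulating candidate B:
   1) LOAD T1:  M=4  r_T1=4
   2) LOAD T0:  M=4  r_T0=4
   3) CAS  T1:  M=5  r_T1=4 ✓
   4) LOAD T1:  M=5  r_T1=5
   5) CAS  T0:  M=5  r_T0=4 ✗
   6) LOAD T0:  M=5  r_T0=5
   7) CAS  T0:  M=6  r_T0=5 ✓
   8) LOAD T0:  M=6  r_T0=6
   9) CAS  T0:  M=7  r_T0=6 ✓
  10) CAS  T1:  M=7  r_T1=5 ✗
  11) LOAD T1:  M=7  r_T1=7
  12) CAS  T1:  M=8  r_T1=7 ✓
  13) LOAD T1:  M=8  r_T1=8
  14) CAS  T1:  M=9  r_T1=8 ✓

B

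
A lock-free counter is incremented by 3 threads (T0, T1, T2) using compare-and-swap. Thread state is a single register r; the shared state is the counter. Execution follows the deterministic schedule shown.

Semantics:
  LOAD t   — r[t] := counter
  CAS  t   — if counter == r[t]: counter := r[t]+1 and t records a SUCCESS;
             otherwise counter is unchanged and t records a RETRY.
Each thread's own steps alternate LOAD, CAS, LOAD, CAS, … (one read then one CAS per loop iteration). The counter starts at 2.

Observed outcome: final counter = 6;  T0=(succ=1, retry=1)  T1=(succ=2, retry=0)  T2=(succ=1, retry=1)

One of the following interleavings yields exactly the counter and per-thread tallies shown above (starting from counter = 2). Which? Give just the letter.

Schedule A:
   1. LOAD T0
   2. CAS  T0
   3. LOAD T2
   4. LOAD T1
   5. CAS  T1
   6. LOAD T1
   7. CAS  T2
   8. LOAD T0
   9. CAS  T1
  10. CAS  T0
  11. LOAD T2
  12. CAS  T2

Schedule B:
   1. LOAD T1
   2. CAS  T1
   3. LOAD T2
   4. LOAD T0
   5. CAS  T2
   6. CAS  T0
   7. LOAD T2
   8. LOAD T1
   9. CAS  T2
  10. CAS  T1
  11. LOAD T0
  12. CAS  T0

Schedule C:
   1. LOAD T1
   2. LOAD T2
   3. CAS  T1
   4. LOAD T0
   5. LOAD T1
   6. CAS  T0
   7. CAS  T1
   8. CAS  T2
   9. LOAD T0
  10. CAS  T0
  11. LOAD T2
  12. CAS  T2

Tracing schedule A:
#1 T0 reads 2
#2 T0 CAS(2→3) writes; counter now 3
#3 T2 reads 3
#4 T1 reads 3
#5 T1 CAS(3→4) writes; counter now 4
#6 T1 reads 4
#7 T2 CAS(3→4) fails; counter now 4
#8 T0 reads 4
#9 T1 CAS(4→5) writes; counter now 5
#10 T0 CAS(4→5) fails; counter now 5
#11 T2 reads 5
#12 T2 CAS(5→6) writes; counter now 6

A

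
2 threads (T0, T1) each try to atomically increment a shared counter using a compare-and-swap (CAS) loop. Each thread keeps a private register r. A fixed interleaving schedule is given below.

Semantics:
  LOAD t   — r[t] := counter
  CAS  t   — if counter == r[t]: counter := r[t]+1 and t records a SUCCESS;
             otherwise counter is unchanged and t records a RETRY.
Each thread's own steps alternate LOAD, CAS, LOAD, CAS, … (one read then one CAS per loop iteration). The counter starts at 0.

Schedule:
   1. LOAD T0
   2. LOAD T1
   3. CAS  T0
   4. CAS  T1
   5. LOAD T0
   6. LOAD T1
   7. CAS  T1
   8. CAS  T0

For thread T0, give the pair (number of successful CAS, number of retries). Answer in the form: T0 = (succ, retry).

T0 = (1, 1)

[1] T0.load  rd  (counter 0, T0.r 0)
[2] T1.load  rd  (counter 0, T1.r 0)
[3] T0.cas  hit  (counter 1, T0.r 0)
[4] T1.cas  miss  (counter 1, T1.r 0)
[5] T0.load  rd  (counter 1, T0.r 1)
[6] T1.load  rd  (counter 1, T1.r 1)
[7] T1.cas  hit  (counter 2, T1.r 1)
[8] T0.cas  miss  (counter 2, T0.r 1)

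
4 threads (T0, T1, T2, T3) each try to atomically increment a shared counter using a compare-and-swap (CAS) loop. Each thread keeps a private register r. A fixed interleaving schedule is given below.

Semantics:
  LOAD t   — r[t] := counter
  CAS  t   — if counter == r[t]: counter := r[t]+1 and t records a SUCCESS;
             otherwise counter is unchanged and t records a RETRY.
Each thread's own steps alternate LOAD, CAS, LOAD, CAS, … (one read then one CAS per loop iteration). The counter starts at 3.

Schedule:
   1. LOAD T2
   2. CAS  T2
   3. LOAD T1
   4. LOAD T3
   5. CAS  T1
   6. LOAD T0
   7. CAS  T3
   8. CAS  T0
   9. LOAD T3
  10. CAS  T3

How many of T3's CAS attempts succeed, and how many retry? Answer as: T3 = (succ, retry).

T3 = (1, 1)

#1 T2 reads 3
#2 T2 CAS(3→4) writes; counter now 4
#3 T1 reads 4
#4 T3 reads 4
#5 T1 CAS(4→5) writes; counter now 5
#6 T0 reads 5
#7 T3 CAS(4→5) fails; counter now 5
#8 T0 CAS(5→6) writes; counter now 6
#9 T3 reads 6
#10 T3 CAS(6→7) writes; counter now 7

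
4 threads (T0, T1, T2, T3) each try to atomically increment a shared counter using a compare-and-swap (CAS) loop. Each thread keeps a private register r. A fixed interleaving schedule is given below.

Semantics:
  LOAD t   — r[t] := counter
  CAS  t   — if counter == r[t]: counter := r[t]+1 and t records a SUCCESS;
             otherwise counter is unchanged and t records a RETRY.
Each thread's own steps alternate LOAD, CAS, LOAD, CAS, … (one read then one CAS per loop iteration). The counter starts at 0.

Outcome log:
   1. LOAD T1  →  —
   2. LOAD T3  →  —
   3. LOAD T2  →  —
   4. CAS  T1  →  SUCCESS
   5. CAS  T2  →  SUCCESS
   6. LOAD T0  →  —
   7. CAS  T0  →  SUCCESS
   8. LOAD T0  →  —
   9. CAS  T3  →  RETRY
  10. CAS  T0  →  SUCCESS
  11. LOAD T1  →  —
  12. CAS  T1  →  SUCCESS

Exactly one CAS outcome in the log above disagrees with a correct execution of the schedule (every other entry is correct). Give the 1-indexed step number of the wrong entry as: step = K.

Correct run:
T1 LOAD — after: cnt=0, r=0 — load
T3 LOAD — after: cnt=0, r=0 — load
T2 LOAD — after: cnt=0, r=0 — load
T1 CAS — after: cnt=1, r=0 — ok
T2 CAS — after: cnt=1, r=0 — retry
T0 LOAD — after: cnt=1, r=1 — load
T0 CAS — after: cnt=2, r=1 — ok
T0 LOAD — after: cnt=2, r=2 — load
T3 CAS — after: cnt=2, r=0 — retry
T0 CAS — after: cnt=3, r=2 — ok
T1 LOAD — after: cnt=3, r=3 — load
T1 CAS — after: cnt=4, r=3 — ok
Flip is step 5.

step = 5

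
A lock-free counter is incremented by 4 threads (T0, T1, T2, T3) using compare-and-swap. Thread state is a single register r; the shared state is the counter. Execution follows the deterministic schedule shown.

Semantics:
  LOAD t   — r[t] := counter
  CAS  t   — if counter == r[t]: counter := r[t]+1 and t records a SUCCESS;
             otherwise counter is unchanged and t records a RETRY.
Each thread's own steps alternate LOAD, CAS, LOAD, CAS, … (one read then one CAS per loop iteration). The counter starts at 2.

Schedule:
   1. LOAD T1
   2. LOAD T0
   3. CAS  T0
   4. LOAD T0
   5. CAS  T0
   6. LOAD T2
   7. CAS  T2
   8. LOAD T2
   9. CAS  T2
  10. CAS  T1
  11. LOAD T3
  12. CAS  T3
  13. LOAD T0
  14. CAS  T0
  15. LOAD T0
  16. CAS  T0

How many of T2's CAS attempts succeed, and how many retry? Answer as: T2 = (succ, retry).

#1 T1 reads 2
#2 T0 reads 2
#3 T0 CAS(2→3) writes; counter now 3
#4 T0 reads 3
#5 T0 CAS(3→4) writes; counter now 4
#6 T2 reads 4
#7 T2 CAS(4→5) writes; counter now 5
#8 T2 reads 5
#9 T2 CAS(5→6) writes; counter now 6
#10 T1 CAS(2→3) fails; counter now 6
#11 T3 reads 6
#12 T3 CAS(6→7) writes; counter now 7
#13 T0 reads 7
#14 T0 CAS(7→8) writes; counter now 8
#15 T0 reads 8
#16 T0 CAS(8→9) writes; counter now 9

T2 = (2, 0)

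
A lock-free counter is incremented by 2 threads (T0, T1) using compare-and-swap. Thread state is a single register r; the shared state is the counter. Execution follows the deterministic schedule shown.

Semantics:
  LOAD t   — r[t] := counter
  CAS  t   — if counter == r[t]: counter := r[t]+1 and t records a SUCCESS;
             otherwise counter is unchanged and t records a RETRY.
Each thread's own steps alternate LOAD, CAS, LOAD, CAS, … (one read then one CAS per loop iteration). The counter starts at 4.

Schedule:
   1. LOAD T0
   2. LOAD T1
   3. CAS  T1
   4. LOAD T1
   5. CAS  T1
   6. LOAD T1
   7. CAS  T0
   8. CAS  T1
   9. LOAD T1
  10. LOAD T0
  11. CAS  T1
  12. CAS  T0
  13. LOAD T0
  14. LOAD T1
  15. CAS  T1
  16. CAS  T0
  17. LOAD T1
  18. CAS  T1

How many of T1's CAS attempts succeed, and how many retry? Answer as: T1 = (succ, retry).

[1] T0.load  rd  (counter 4, T0.r 4)
[2] T1.load  rd  (counter 4, T1.r 4)
[3] T1.cas  hit  (counter 5, T1.r 4)
[4] T1.load  rd  (counter 5, T1.r 5)
[5] T1.cas  hit  (counter 6, T1.r 5)
[6] T1.load  rd  (counter 6, T1.r 6)
[7] T0.cas  miss  (counter 6, T0.r 4)
[8] T1.cas  hit  (counter 7, T1.r 6)
[9] T1.load  rd  (counter 7, T1.r 7)
[10] T0.load  rd  (counter 7, T0.r 7)
[11] T1.cas  hit  (counter 8, T1.r 7)
[12] T0.cas  miss  (counter 8, T0.r 7)
[13] T0.load  rd  (counter 8, T0.r 8)
[14] T1.load  rd  (counter 8, T1.r 8)
[15] T1.cas  hit  (counter 9, T1.r 8)
[16] T0.cas  miss  (counter 9, T0.r 8)
[17] T1.load  rd  (counter 9, T1.r 9)
[18] T1.cas  hit  (counter 10, T1.r 9)

T1 = (6, 0)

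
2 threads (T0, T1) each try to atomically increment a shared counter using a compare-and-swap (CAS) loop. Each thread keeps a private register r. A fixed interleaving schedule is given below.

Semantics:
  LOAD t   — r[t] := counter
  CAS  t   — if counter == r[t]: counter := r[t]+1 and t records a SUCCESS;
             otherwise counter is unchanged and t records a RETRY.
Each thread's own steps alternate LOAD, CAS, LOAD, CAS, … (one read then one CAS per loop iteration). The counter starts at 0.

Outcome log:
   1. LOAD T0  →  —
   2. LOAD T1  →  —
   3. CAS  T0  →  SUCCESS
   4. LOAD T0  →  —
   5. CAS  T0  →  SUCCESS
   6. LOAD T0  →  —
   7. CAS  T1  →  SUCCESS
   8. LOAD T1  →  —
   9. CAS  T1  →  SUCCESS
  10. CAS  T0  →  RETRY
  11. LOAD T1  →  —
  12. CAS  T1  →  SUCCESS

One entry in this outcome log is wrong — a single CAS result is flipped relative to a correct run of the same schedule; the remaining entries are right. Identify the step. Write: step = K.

Reference trace:
T0 LOAD — after: cnt=0, r=0 — load
T1 LOAD — after: cnt=0, r=0 — load
T0 CAS — after: cnt=1, r=0 — ok
T0 LOAD — after: cnt=1, r=1 — load
T0 CAS — after: cnt=2, r=1 — ok
T0 LOAD — after: cnt=2, r=2 — load
T1 CAS — after: cnt=2, r=0 — retry
T1 LOAD — after: cnt=2, r=2 — load
T1 CAS — after: cnt=3, r=2 — ok
T0 CAS — after: cnt=3, r=2 — retry
T1 LOAD — after: cnt=3, r=3 — load
T1 CAS — after: cnt=4, r=3 — ok
Flip is step 7.

step = 7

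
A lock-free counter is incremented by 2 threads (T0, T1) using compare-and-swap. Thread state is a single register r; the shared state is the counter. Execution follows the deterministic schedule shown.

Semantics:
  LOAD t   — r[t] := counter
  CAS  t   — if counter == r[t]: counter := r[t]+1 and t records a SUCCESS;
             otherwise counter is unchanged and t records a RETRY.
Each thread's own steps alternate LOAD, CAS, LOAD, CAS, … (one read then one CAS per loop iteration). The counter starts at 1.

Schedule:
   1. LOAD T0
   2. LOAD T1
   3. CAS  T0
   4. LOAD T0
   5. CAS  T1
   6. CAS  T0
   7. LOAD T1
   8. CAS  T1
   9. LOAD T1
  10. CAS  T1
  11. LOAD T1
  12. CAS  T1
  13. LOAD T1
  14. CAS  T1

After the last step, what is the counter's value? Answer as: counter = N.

counter = 7

   1) LOAD T0:  M=1  r_T0=1
   2) LOAD T1:  M=1  r_T1=1
   3) CAS  T0:  M=2  r_T0=1 ✓
   4) LOAD T0:  M=2  r_T0=2
   5) CAS  T1:  M=2  r_T1=1 ✗
   6) CAS  T0:  M=3  r_T0=2 ✓
   7) LOAD T1:  M=3  r_T1=3
   8) CAS  T1:  M=4  r_T1=3 ✓
   9) LOAD T1:  M=4  r_T1=4
  10) CAS  T1:  M=5  r_T1=4 ✓
  11) LOAD T1:  M=5  r_T1=5
  12) CAS  T1:  M=6  r_T1=5 ✓
  13) LOAD T1:  M=6  r_T1=6
  14) CAS  T1:  M=7  r_T1=6 ✓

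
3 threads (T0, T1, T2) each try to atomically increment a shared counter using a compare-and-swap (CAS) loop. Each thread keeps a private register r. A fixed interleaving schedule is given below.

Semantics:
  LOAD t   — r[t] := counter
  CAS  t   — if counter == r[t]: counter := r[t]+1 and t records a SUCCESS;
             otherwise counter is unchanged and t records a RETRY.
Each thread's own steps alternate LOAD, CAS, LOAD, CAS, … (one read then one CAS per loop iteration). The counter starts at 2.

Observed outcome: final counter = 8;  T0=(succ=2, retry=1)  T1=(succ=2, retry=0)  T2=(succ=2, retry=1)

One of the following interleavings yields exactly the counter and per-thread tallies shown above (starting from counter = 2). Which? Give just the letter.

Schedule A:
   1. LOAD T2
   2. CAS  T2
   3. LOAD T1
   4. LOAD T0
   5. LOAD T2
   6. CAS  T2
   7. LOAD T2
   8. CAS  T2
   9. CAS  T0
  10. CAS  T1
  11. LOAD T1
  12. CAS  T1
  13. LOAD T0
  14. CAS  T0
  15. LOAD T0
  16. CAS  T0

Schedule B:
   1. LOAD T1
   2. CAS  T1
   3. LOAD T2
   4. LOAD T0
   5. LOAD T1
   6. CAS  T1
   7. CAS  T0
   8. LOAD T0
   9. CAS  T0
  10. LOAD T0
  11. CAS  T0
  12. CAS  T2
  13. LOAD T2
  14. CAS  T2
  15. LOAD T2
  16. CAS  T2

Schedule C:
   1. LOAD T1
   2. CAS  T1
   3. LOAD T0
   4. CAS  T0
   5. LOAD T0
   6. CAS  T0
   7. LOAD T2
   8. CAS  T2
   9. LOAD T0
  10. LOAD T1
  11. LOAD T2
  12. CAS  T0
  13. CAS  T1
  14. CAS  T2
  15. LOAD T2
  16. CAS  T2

B

Simulating candidate B:
step 1: T1 LOAD ⇒ load; ctr=2 reg=2
step 2: T1 CAS ⇒ ok; ctr=3 reg=2
step 3: T2 LOAD ⇒ load; ctr=3 reg=3
step 4: T0 LOAD ⇒ load; ctr=3 reg=3
step 5: T1 LOAD ⇒ load; ctr=3 reg=3
step 6: T1 CAS ⇒ ok; ctr=4 reg=3
step 7: T0 CAS ⇒ retry; ctr=4 reg=3
step 8: T0 LOAD ⇒ load; ctr=4 reg=4
step 9: T0 CAS ⇒ ok; ctr=5 reg=4
step 10: T0 LOAD ⇒ load; ctr=5 reg=5
step 11: T0 CAS ⇒ ok; ctr=6 reg=5
step 12: T2 CAS ⇒ retry; ctr=6 reg=3
step 13: T2 LOAD ⇒ load; ctr=6 reg=6
step 14: T2 CAS ⇒ ok; ctr=7 reg=6
step 15: T2 LOAD ⇒ load; ctr=7 reg=7
step 16: T2 CAS ⇒ ok; ctr=8 reg=7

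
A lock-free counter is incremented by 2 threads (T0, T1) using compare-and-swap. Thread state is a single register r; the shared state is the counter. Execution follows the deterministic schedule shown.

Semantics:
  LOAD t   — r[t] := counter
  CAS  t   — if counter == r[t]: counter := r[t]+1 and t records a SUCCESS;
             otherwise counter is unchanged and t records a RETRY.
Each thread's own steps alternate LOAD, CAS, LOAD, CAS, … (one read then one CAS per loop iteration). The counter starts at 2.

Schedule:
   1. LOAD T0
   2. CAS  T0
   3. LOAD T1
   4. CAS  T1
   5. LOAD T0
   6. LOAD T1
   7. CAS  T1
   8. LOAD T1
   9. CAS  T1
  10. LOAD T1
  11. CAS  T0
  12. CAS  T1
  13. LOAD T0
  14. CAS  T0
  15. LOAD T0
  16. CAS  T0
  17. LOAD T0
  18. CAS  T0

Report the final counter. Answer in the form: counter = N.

   1) LOAD T0:  M=2  r_T0=2
   2) CAS  T0:  M=3  r_T0=2 ✓
   3) LOAD T1:  M=3  r_T1=3
   4) CAS  T1:  M=4  r_T1=3 ✓
   5) LOAD T0:  M=4  r_T0=4
   6) LOAD T1:  M=4  r_T1=4
   7) CAS  T1:  M=5  r_T1=4 ✓
   8) LOAD T1:  M=5  r_T1=5
   9) CAS  T1:  M=6  r_T1=5 ✓
  10) LOAD T1:  M=6  r_T1=6
  11) CAS  T0:  M=6  r_T0=4 ✗
  12) CAS  T1:  M=7  r_T1=6 ✓
  13) LOAD T0:  M=7  r_T0=7
  14) CAS  T0:  M=8  r_T0=7 ✓
  15) LOAD T0:  M=8  r_T0=8
  16) CAS  T0:  M=9  r_T0=8 ✓
  17) LOAD T0:  M=9  r_T0=9
  18) CAS  T0:  M=10  r_T0=9 ✓

counter = 10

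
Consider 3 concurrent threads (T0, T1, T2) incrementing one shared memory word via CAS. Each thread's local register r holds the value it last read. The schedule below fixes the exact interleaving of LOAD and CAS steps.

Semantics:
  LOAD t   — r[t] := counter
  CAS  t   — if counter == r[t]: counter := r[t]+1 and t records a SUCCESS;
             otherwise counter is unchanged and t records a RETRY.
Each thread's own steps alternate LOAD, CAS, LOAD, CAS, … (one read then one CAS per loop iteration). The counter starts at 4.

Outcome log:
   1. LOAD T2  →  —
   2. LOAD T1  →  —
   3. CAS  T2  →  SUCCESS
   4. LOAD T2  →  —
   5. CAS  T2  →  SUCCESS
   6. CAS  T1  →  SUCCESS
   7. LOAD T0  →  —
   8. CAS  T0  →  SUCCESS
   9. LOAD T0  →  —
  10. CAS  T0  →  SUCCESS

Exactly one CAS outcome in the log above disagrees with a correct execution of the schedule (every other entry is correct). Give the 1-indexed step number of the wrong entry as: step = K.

step = 6

Re-executing:
1. LOAD T2 → mem=4 r[T2]=4 [LOAD]
2. LOAD T1 → mem=4 r[T1]=4 [LOAD]
3. CAS T2 → mem=5 r[T2]=4 [OK]
4. LOAD T2 → mem=5 r[T2]=5 [LOAD]
5. CAS T2 → mem=6 r[T2]=5 [OK]
6. CAS T1 → mem=6 r[T1]=4 [RETRY]
7. LOAD T0 → mem=6 r[T0]=6 [LOAD]
8. CAS T0 → mem=7 r[T0]=6 [OK]
9. LOAD T0 → mem=7 r[T0]=7 [LOAD]
10. CAS T0 → mem=8 r[T0]=7 [OK]
Log disagrees first at step 6.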